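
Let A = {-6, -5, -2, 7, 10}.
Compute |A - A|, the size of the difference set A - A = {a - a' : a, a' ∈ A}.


A - A = {a - a' : a, a' ∈ A}; |A| = 5.
Bounds: 2|A|-1 ≤ |A - A| ≤ |A|² - |A| + 1, i.e. 9 ≤ |A - A| ≤ 21.
Note: 0 ∈ A - A always (from a - a). The set is symmetric: if d ∈ A - A then -d ∈ A - A.
Enumerate nonzero differences d = a - a' with a > a' (then include -d):
Positive differences: {1, 3, 4, 9, 12, 13, 15, 16}
Full difference set: {0} ∪ (positive diffs) ∪ (negative diffs).
|A - A| = 1 + 2·8 = 17 (matches direct enumeration: 17).

|A - A| = 17


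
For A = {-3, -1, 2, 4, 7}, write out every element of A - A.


A - A = {a - a' : a, a' ∈ A}.
Compute a - a' for each ordered pair (a, a'):
a = -3: -3--3=0, -3--1=-2, -3-2=-5, -3-4=-7, -3-7=-10
a = -1: -1--3=2, -1--1=0, -1-2=-3, -1-4=-5, -1-7=-8
a = 2: 2--3=5, 2--1=3, 2-2=0, 2-4=-2, 2-7=-5
a = 4: 4--3=7, 4--1=5, 4-2=2, 4-4=0, 4-7=-3
a = 7: 7--3=10, 7--1=8, 7-2=5, 7-4=3, 7-7=0
Collecting distinct values (and noting 0 appears from a-a):
A - A = {-10, -8, -7, -5, -3, -2, 0, 2, 3, 5, 7, 8, 10}
|A - A| = 13

A - A = {-10, -8, -7, -5, -3, -2, 0, 2, 3, 5, 7, 8, 10}


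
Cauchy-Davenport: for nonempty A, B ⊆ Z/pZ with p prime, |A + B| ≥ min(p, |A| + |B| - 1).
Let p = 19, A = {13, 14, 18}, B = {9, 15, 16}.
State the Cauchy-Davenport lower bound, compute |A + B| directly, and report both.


Cauchy-Davenport: |A + B| ≥ min(p, |A| + |B| - 1) for A, B nonempty in Z/pZ.
|A| = 3, |B| = 3, p = 19.
CD lower bound = min(19, 3 + 3 - 1) = min(19, 5) = 5.
Compute A + B mod 19 directly:
a = 13: 13+9=3, 13+15=9, 13+16=10
a = 14: 14+9=4, 14+15=10, 14+16=11
a = 18: 18+9=8, 18+15=14, 18+16=15
A + B = {3, 4, 8, 9, 10, 11, 14, 15}, so |A + B| = 8.
Verify: 8 ≥ 5? Yes ✓.

CD lower bound = 5, actual |A + B| = 8.


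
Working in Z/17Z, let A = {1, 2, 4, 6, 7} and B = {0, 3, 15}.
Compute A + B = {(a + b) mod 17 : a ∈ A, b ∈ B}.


Work in Z/17Z: reduce every sum a + b modulo 17.
Enumerate all 15 pairs:
a = 1: 1+0=1, 1+3=4, 1+15=16
a = 2: 2+0=2, 2+3=5, 2+15=0
a = 4: 4+0=4, 4+3=7, 4+15=2
a = 6: 6+0=6, 6+3=9, 6+15=4
a = 7: 7+0=7, 7+3=10, 7+15=5
Distinct residues collected: {0, 1, 2, 4, 5, 6, 7, 9, 10, 16}
|A + B| = 10 (out of 17 total residues).

A + B = {0, 1, 2, 4, 5, 6, 7, 9, 10, 16}


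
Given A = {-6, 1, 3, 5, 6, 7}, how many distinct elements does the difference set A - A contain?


A - A = {a - a' : a, a' ∈ A}; |A| = 6.
Bounds: 2|A|-1 ≤ |A - A| ≤ |A|² - |A| + 1, i.e. 11 ≤ |A - A| ≤ 31.
Note: 0 ∈ A - A always (from a - a). The set is symmetric: if d ∈ A - A then -d ∈ A - A.
Enumerate nonzero differences d = a - a' with a > a' (then include -d):
Positive differences: {1, 2, 3, 4, 5, 6, 7, 9, 11, 12, 13}
Full difference set: {0} ∪ (positive diffs) ∪ (negative diffs).
|A - A| = 1 + 2·11 = 23 (matches direct enumeration: 23).

|A - A| = 23


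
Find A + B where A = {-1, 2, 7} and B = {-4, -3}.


A + B = {a + b : a ∈ A, b ∈ B}.
Enumerate all |A|·|B| = 3·2 = 6 pairs (a, b) and collect distinct sums.
a = -1: -1+-4=-5, -1+-3=-4
a = 2: 2+-4=-2, 2+-3=-1
a = 7: 7+-4=3, 7+-3=4
Collecting distinct sums: A + B = {-5, -4, -2, -1, 3, 4}
|A + B| = 6

A + B = {-5, -4, -2, -1, 3, 4}


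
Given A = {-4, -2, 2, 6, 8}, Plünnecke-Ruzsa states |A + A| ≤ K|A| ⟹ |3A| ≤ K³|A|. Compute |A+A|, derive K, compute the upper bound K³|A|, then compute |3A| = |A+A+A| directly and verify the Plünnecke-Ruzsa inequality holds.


|A| = 5.
Step 1: Compute A + A by enumerating all 25 pairs.
A + A = {-8, -6, -4, -2, 0, 2, 4, 6, 8, 10, 12, 14, 16}, so |A + A| = 13.
Step 2: Doubling constant K = |A + A|/|A| = 13/5 = 13/5 ≈ 2.6000.
Step 3: Plünnecke-Ruzsa gives |3A| ≤ K³·|A| = (2.6000)³ · 5 ≈ 87.8800.
Step 4: Compute 3A = A + A + A directly by enumerating all triples (a,b,c) ∈ A³; |3A| = 19.
Step 5: Check 19 ≤ 87.8800? Yes ✓.

K = 13/5, Plünnecke-Ruzsa bound K³|A| ≈ 87.8800, |3A| = 19, inequality holds.


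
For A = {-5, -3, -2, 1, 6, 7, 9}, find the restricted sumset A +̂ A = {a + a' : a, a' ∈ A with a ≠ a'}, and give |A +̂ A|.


Restricted sumset: A +̂ A = {a + a' : a ∈ A, a' ∈ A, a ≠ a'}.
Equivalently, take A + A and drop any sum 2a that is achievable ONLY as a + a for a ∈ A (i.e. sums representable only with equal summands).
Enumerate pairs (a, a') with a < a' (symmetric, so each unordered pair gives one sum; this covers all a ≠ a'):
  -5 + -3 = -8
  -5 + -2 = -7
  -5 + 1 = -4
  -5 + 6 = 1
  -5 + 7 = 2
  -5 + 9 = 4
  -3 + -2 = -5
  -3 + 1 = -2
  -3 + 6 = 3
  -3 + 7 = 4
  -3 + 9 = 6
  -2 + 1 = -1
  -2 + 6 = 4
  -2 + 7 = 5
  -2 + 9 = 7
  1 + 6 = 7
  1 + 7 = 8
  1 + 9 = 10
  6 + 7 = 13
  6 + 9 = 15
  7 + 9 = 16
Collected distinct sums: {-8, -7, -5, -4, -2, -1, 1, 2, 3, 4, 5, 6, 7, 8, 10, 13, 15, 16}
|A +̂ A| = 18
(Reference bound: |A +̂ A| ≥ 2|A| - 3 for |A| ≥ 2, with |A| = 7 giving ≥ 11.)

|A +̂ A| = 18


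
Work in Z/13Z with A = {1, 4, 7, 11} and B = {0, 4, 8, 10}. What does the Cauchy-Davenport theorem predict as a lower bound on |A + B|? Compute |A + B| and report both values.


Cauchy-Davenport: |A + B| ≥ min(p, |A| + |B| - 1) for A, B nonempty in Z/pZ.
|A| = 4, |B| = 4, p = 13.
CD lower bound = min(13, 4 + 4 - 1) = min(13, 7) = 7.
Compute A + B mod 13 directly:
a = 1: 1+0=1, 1+4=5, 1+8=9, 1+10=11
a = 4: 4+0=4, 4+4=8, 4+8=12, 4+10=1
a = 7: 7+0=7, 7+4=11, 7+8=2, 7+10=4
a = 11: 11+0=11, 11+4=2, 11+8=6, 11+10=8
A + B = {1, 2, 4, 5, 6, 7, 8, 9, 11, 12}, so |A + B| = 10.
Verify: 10 ≥ 7? Yes ✓.

CD lower bound = 7, actual |A + B| = 10.


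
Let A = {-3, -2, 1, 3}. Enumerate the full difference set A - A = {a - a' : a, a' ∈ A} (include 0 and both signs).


A - A = {a - a' : a, a' ∈ A}.
Compute a - a' for each ordered pair (a, a'):
a = -3: -3--3=0, -3--2=-1, -3-1=-4, -3-3=-6
a = -2: -2--3=1, -2--2=0, -2-1=-3, -2-3=-5
a = 1: 1--3=4, 1--2=3, 1-1=0, 1-3=-2
a = 3: 3--3=6, 3--2=5, 3-1=2, 3-3=0
Collecting distinct values (and noting 0 appears from a-a):
A - A = {-6, -5, -4, -3, -2, -1, 0, 1, 2, 3, 4, 5, 6}
|A - A| = 13

A - A = {-6, -5, -4, -3, -2, -1, 0, 1, 2, 3, 4, 5, 6}


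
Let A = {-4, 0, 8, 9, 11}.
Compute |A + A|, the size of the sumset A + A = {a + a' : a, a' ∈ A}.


A + A = {a + a' : a, a' ∈ A}; |A| = 5.
General bounds: 2|A| - 1 ≤ |A + A| ≤ |A|(|A|+1)/2, i.e. 9 ≤ |A + A| ≤ 15.
Lower bound 2|A|-1 is attained iff A is an arithmetic progression.
Enumerate sums a + a' for a ≤ a' (symmetric, so this suffices):
a = -4: -4+-4=-8, -4+0=-4, -4+8=4, -4+9=5, -4+11=7
a = 0: 0+0=0, 0+8=8, 0+9=9, 0+11=11
a = 8: 8+8=16, 8+9=17, 8+11=19
a = 9: 9+9=18, 9+11=20
a = 11: 11+11=22
Distinct sums: {-8, -4, 0, 4, 5, 7, 8, 9, 11, 16, 17, 18, 19, 20, 22}
|A + A| = 15

|A + A| = 15


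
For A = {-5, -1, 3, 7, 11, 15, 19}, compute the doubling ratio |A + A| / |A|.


|A| = 7.
Compute A + A by enumerating all 49 pairs.
A + A = {-10, -6, -2, 2, 6, 10, 14, 18, 22, 26, 30, 34, 38}, so |A + A| = 13.
K = |A + A| / |A| = 13/7 (already in lowest terms) ≈ 1.8571.
Reference: AP of size 7 gives K = 13/7 ≈ 1.8571; a fully generic set of size 7 gives K ≈ 4.0000.

|A| = 7, |A + A| = 13, K = 13/7.


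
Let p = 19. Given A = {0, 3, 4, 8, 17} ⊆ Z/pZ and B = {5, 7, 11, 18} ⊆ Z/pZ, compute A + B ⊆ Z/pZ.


Work in Z/19Z: reduce every sum a + b modulo 19.
Enumerate all 20 pairs:
a = 0: 0+5=5, 0+7=7, 0+11=11, 0+18=18
a = 3: 3+5=8, 3+7=10, 3+11=14, 3+18=2
a = 4: 4+5=9, 4+7=11, 4+11=15, 4+18=3
a = 8: 8+5=13, 8+7=15, 8+11=0, 8+18=7
a = 17: 17+5=3, 17+7=5, 17+11=9, 17+18=16
Distinct residues collected: {0, 2, 3, 5, 7, 8, 9, 10, 11, 13, 14, 15, 16, 18}
|A + B| = 14 (out of 19 total residues).

A + B = {0, 2, 3, 5, 7, 8, 9, 10, 11, 13, 14, 15, 16, 18}


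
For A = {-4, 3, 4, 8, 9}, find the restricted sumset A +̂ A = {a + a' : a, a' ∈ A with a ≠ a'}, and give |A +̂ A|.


Restricted sumset: A +̂ A = {a + a' : a ∈ A, a' ∈ A, a ≠ a'}.
Equivalently, take A + A and drop any sum 2a that is achievable ONLY as a + a for a ∈ A (i.e. sums representable only with equal summands).
Enumerate pairs (a, a') with a < a' (symmetric, so each unordered pair gives one sum; this covers all a ≠ a'):
  -4 + 3 = -1
  -4 + 4 = 0
  -4 + 8 = 4
  -4 + 9 = 5
  3 + 4 = 7
  3 + 8 = 11
  3 + 9 = 12
  4 + 8 = 12
  4 + 9 = 13
  8 + 9 = 17
Collected distinct sums: {-1, 0, 4, 5, 7, 11, 12, 13, 17}
|A +̂ A| = 9
(Reference bound: |A +̂ A| ≥ 2|A| - 3 for |A| ≥ 2, with |A| = 5 giving ≥ 7.)

|A +̂ A| = 9


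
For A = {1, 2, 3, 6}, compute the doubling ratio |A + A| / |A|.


|A| = 4.
Compute A + A by enumerating all 16 pairs.
A + A = {2, 3, 4, 5, 6, 7, 8, 9, 12}, so |A + A| = 9.
K = |A + A| / |A| = 9/4 (already in lowest terms) ≈ 2.2500.
Reference: AP of size 4 gives K = 7/4 ≈ 1.7500; a fully generic set of size 4 gives K ≈ 2.5000.

|A| = 4, |A + A| = 9, K = 9/4.


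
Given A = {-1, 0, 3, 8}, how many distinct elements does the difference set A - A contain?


A - A = {a - a' : a, a' ∈ A}; |A| = 4.
Bounds: 2|A|-1 ≤ |A - A| ≤ |A|² - |A| + 1, i.e. 7 ≤ |A - A| ≤ 13.
Note: 0 ∈ A - A always (from a - a). The set is symmetric: if d ∈ A - A then -d ∈ A - A.
Enumerate nonzero differences d = a - a' with a > a' (then include -d):
Positive differences: {1, 3, 4, 5, 8, 9}
Full difference set: {0} ∪ (positive diffs) ∪ (negative diffs).
|A - A| = 1 + 2·6 = 13 (matches direct enumeration: 13).

|A - A| = 13


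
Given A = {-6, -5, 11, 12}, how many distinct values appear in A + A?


A + A = {a + a' : a, a' ∈ A}; |A| = 4.
General bounds: 2|A| - 1 ≤ |A + A| ≤ |A|(|A|+1)/2, i.e. 7 ≤ |A + A| ≤ 10.
Lower bound 2|A|-1 is attained iff A is an arithmetic progression.
Enumerate sums a + a' for a ≤ a' (symmetric, so this suffices):
a = -6: -6+-6=-12, -6+-5=-11, -6+11=5, -6+12=6
a = -5: -5+-5=-10, -5+11=6, -5+12=7
a = 11: 11+11=22, 11+12=23
a = 12: 12+12=24
Distinct sums: {-12, -11, -10, 5, 6, 7, 22, 23, 24}
|A + A| = 9

|A + A| = 9


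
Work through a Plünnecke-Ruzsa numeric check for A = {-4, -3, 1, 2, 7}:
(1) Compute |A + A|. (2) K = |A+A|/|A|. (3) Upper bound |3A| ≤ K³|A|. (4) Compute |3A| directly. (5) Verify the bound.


|A| = 5.
Step 1: Compute A + A by enumerating all 25 pairs.
A + A = {-8, -7, -6, -3, -2, -1, 2, 3, 4, 8, 9, 14}, so |A + A| = 12.
Step 2: Doubling constant K = |A + A|/|A| = 12/5 = 12/5 ≈ 2.4000.
Step 3: Plünnecke-Ruzsa gives |3A| ≤ K³·|A| = (2.4000)³ · 5 ≈ 69.1200.
Step 4: Compute 3A = A + A + A directly by enumerating all triples (a,b,c) ∈ A³; |3A| = 22.
Step 5: Check 22 ≤ 69.1200? Yes ✓.

K = 12/5, Plünnecke-Ruzsa bound K³|A| ≈ 69.1200, |3A| = 22, inequality holds.


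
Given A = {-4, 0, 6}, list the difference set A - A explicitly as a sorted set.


A - A = {a - a' : a, a' ∈ A}.
Compute a - a' for each ordered pair (a, a'):
a = -4: -4--4=0, -4-0=-4, -4-6=-10
a = 0: 0--4=4, 0-0=0, 0-6=-6
a = 6: 6--4=10, 6-0=6, 6-6=0
Collecting distinct values (and noting 0 appears from a-a):
A - A = {-10, -6, -4, 0, 4, 6, 10}
|A - A| = 7

A - A = {-10, -6, -4, 0, 4, 6, 10}


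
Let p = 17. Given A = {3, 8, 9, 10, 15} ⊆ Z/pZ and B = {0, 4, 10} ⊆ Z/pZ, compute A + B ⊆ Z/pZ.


Work in Z/17Z: reduce every sum a + b modulo 17.
Enumerate all 15 pairs:
a = 3: 3+0=3, 3+4=7, 3+10=13
a = 8: 8+0=8, 8+4=12, 8+10=1
a = 9: 9+0=9, 9+4=13, 9+10=2
a = 10: 10+0=10, 10+4=14, 10+10=3
a = 15: 15+0=15, 15+4=2, 15+10=8
Distinct residues collected: {1, 2, 3, 7, 8, 9, 10, 12, 13, 14, 15}
|A + B| = 11 (out of 17 total residues).

A + B = {1, 2, 3, 7, 8, 9, 10, 12, 13, 14, 15}


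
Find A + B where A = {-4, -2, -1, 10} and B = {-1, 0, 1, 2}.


A + B = {a + b : a ∈ A, b ∈ B}.
Enumerate all |A|·|B| = 4·4 = 16 pairs (a, b) and collect distinct sums.
a = -4: -4+-1=-5, -4+0=-4, -4+1=-3, -4+2=-2
a = -2: -2+-1=-3, -2+0=-2, -2+1=-1, -2+2=0
a = -1: -1+-1=-2, -1+0=-1, -1+1=0, -1+2=1
a = 10: 10+-1=9, 10+0=10, 10+1=11, 10+2=12
Collecting distinct sums: A + B = {-5, -4, -3, -2, -1, 0, 1, 9, 10, 11, 12}
|A + B| = 11

A + B = {-5, -4, -3, -2, -1, 0, 1, 9, 10, 11, 12}


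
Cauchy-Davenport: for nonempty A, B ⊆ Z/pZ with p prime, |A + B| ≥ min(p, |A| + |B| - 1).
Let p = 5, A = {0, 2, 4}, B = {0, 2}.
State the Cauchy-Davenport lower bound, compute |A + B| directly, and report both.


Cauchy-Davenport: |A + B| ≥ min(p, |A| + |B| - 1) for A, B nonempty in Z/pZ.
|A| = 3, |B| = 2, p = 5.
CD lower bound = min(5, 3 + 2 - 1) = min(5, 4) = 4.
Compute A + B mod 5 directly:
a = 0: 0+0=0, 0+2=2
a = 2: 2+0=2, 2+2=4
a = 4: 4+0=4, 4+2=1
A + B = {0, 1, 2, 4}, so |A + B| = 4.
Verify: 4 ≥ 4? Yes ✓.

CD lower bound = 4, actual |A + B| = 4.


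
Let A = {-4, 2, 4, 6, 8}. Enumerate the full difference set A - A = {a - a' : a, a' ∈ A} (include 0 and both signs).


A - A = {a - a' : a, a' ∈ A}.
Compute a - a' for each ordered pair (a, a'):
a = -4: -4--4=0, -4-2=-6, -4-4=-8, -4-6=-10, -4-8=-12
a = 2: 2--4=6, 2-2=0, 2-4=-2, 2-6=-4, 2-8=-6
a = 4: 4--4=8, 4-2=2, 4-4=0, 4-6=-2, 4-8=-4
a = 6: 6--4=10, 6-2=4, 6-4=2, 6-6=0, 6-8=-2
a = 8: 8--4=12, 8-2=6, 8-4=4, 8-6=2, 8-8=0
Collecting distinct values (and noting 0 appears from a-a):
A - A = {-12, -10, -8, -6, -4, -2, 0, 2, 4, 6, 8, 10, 12}
|A - A| = 13

A - A = {-12, -10, -8, -6, -4, -2, 0, 2, 4, 6, 8, 10, 12}


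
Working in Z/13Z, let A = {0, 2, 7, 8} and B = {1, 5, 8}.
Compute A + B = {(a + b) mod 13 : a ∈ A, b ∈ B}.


Work in Z/13Z: reduce every sum a + b modulo 13.
Enumerate all 12 pairs:
a = 0: 0+1=1, 0+5=5, 0+8=8
a = 2: 2+1=3, 2+5=7, 2+8=10
a = 7: 7+1=8, 7+5=12, 7+8=2
a = 8: 8+1=9, 8+5=0, 8+8=3
Distinct residues collected: {0, 1, 2, 3, 5, 7, 8, 9, 10, 12}
|A + B| = 10 (out of 13 total residues).

A + B = {0, 1, 2, 3, 5, 7, 8, 9, 10, 12}


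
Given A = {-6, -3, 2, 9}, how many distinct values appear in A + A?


A + A = {a + a' : a, a' ∈ A}; |A| = 4.
General bounds: 2|A| - 1 ≤ |A + A| ≤ |A|(|A|+1)/2, i.e. 7 ≤ |A + A| ≤ 10.
Lower bound 2|A|-1 is attained iff A is an arithmetic progression.
Enumerate sums a + a' for a ≤ a' (symmetric, so this suffices):
a = -6: -6+-6=-12, -6+-3=-9, -6+2=-4, -6+9=3
a = -3: -3+-3=-6, -3+2=-1, -3+9=6
a = 2: 2+2=4, 2+9=11
a = 9: 9+9=18
Distinct sums: {-12, -9, -6, -4, -1, 3, 4, 6, 11, 18}
|A + A| = 10

|A + A| = 10


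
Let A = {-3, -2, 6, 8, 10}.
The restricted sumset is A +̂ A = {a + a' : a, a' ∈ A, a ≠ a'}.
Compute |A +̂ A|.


Restricted sumset: A +̂ A = {a + a' : a ∈ A, a' ∈ A, a ≠ a'}.
Equivalently, take A + A and drop any sum 2a that is achievable ONLY as a + a for a ∈ A (i.e. sums representable only with equal summands).
Enumerate pairs (a, a') with a < a' (symmetric, so each unordered pair gives one sum; this covers all a ≠ a'):
  -3 + -2 = -5
  -3 + 6 = 3
  -3 + 8 = 5
  -3 + 10 = 7
  -2 + 6 = 4
  -2 + 8 = 6
  -2 + 10 = 8
  6 + 8 = 14
  6 + 10 = 16
  8 + 10 = 18
Collected distinct sums: {-5, 3, 4, 5, 6, 7, 8, 14, 16, 18}
|A +̂ A| = 10
(Reference bound: |A +̂ A| ≥ 2|A| - 3 for |A| ≥ 2, with |A| = 5 giving ≥ 7.)

|A +̂ A| = 10


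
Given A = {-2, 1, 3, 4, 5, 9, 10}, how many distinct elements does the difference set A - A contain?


A - A = {a - a' : a, a' ∈ A}; |A| = 7.
Bounds: 2|A|-1 ≤ |A - A| ≤ |A|² - |A| + 1, i.e. 13 ≤ |A - A| ≤ 43.
Note: 0 ∈ A - A always (from a - a). The set is symmetric: if d ∈ A - A then -d ∈ A - A.
Enumerate nonzero differences d = a - a' with a > a' (then include -d):
Positive differences: {1, 2, 3, 4, 5, 6, 7, 8, 9, 11, 12}
Full difference set: {0} ∪ (positive diffs) ∪ (negative diffs).
|A - A| = 1 + 2·11 = 23 (matches direct enumeration: 23).

|A - A| = 23


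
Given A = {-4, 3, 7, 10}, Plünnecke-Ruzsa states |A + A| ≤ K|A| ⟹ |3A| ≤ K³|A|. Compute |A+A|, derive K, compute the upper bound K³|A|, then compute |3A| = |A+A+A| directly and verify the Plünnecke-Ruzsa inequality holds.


|A| = 4.
Step 1: Compute A + A by enumerating all 16 pairs.
A + A = {-8, -1, 3, 6, 10, 13, 14, 17, 20}, so |A + A| = 9.
Step 2: Doubling constant K = |A + A|/|A| = 9/4 = 9/4 ≈ 2.2500.
Step 3: Plünnecke-Ruzsa gives |3A| ≤ K³·|A| = (2.2500)³ · 4 ≈ 45.5625.
Step 4: Compute 3A = A + A + A directly by enumerating all triples (a,b,c) ∈ A³; |3A| = 16.
Step 5: Check 16 ≤ 45.5625? Yes ✓.

K = 9/4, Plünnecke-Ruzsa bound K³|A| ≈ 45.5625, |3A| = 16, inequality holds.


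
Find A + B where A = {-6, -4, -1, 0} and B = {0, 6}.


A + B = {a + b : a ∈ A, b ∈ B}.
Enumerate all |A|·|B| = 4·2 = 8 pairs (a, b) and collect distinct sums.
a = -6: -6+0=-6, -6+6=0
a = -4: -4+0=-4, -4+6=2
a = -1: -1+0=-1, -1+6=5
a = 0: 0+0=0, 0+6=6
Collecting distinct sums: A + B = {-6, -4, -1, 0, 2, 5, 6}
|A + B| = 7

A + B = {-6, -4, -1, 0, 2, 5, 6}


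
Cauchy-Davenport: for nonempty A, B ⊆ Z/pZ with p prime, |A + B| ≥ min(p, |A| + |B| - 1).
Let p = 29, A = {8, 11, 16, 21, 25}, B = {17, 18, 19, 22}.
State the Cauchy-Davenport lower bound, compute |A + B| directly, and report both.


Cauchy-Davenport: |A + B| ≥ min(p, |A| + |B| - 1) for A, B nonempty in Z/pZ.
|A| = 5, |B| = 4, p = 29.
CD lower bound = min(29, 5 + 4 - 1) = min(29, 8) = 8.
Compute A + B mod 29 directly:
a = 8: 8+17=25, 8+18=26, 8+19=27, 8+22=1
a = 11: 11+17=28, 11+18=0, 11+19=1, 11+22=4
a = 16: 16+17=4, 16+18=5, 16+19=6, 16+22=9
a = 21: 21+17=9, 21+18=10, 21+19=11, 21+22=14
a = 25: 25+17=13, 25+18=14, 25+19=15, 25+22=18
A + B = {0, 1, 4, 5, 6, 9, 10, 11, 13, 14, 15, 18, 25, 26, 27, 28}, so |A + B| = 16.
Verify: 16 ≥ 8? Yes ✓.

CD lower bound = 8, actual |A + B| = 16.


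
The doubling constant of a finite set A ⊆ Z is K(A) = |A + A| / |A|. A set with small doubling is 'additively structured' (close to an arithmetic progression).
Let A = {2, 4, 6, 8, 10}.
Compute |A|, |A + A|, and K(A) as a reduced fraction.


|A| = 5.
Compute A + A by enumerating all 25 pairs.
A + A = {4, 6, 8, 10, 12, 14, 16, 18, 20}, so |A + A| = 9.
K = |A + A| / |A| = 9/5 (already in lowest terms) ≈ 1.8000.
Reference: AP of size 5 gives K = 9/5 ≈ 1.8000; a fully generic set of size 5 gives K ≈ 3.0000.

|A| = 5, |A + A| = 9, K = 9/5.


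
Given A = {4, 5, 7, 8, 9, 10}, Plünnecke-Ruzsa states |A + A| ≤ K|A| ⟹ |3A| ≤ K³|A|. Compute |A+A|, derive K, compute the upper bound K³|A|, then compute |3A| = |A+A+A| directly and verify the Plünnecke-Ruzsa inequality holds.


|A| = 6.
Step 1: Compute A + A by enumerating all 36 pairs.
A + A = {8, 9, 10, 11, 12, 13, 14, 15, 16, 17, 18, 19, 20}, so |A + A| = 13.
Step 2: Doubling constant K = |A + A|/|A| = 13/6 = 13/6 ≈ 2.1667.
Step 3: Plünnecke-Ruzsa gives |3A| ≤ K³·|A| = (2.1667)³ · 6 ≈ 61.0278.
Step 4: Compute 3A = A + A + A directly by enumerating all triples (a,b,c) ∈ A³; |3A| = 19.
Step 5: Check 19 ≤ 61.0278? Yes ✓.

K = 13/6, Plünnecke-Ruzsa bound K³|A| ≈ 61.0278, |3A| = 19, inequality holds.


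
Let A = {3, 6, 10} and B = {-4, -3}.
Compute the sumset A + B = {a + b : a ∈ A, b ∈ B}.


A + B = {a + b : a ∈ A, b ∈ B}.
Enumerate all |A|·|B| = 3·2 = 6 pairs (a, b) and collect distinct sums.
a = 3: 3+-4=-1, 3+-3=0
a = 6: 6+-4=2, 6+-3=3
a = 10: 10+-4=6, 10+-3=7
Collecting distinct sums: A + B = {-1, 0, 2, 3, 6, 7}
|A + B| = 6

A + B = {-1, 0, 2, 3, 6, 7}


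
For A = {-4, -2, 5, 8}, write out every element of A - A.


A - A = {a - a' : a, a' ∈ A}.
Compute a - a' for each ordered pair (a, a'):
a = -4: -4--4=0, -4--2=-2, -4-5=-9, -4-8=-12
a = -2: -2--4=2, -2--2=0, -2-5=-7, -2-8=-10
a = 5: 5--4=9, 5--2=7, 5-5=0, 5-8=-3
a = 8: 8--4=12, 8--2=10, 8-5=3, 8-8=0
Collecting distinct values (and noting 0 appears from a-a):
A - A = {-12, -10, -9, -7, -3, -2, 0, 2, 3, 7, 9, 10, 12}
|A - A| = 13

A - A = {-12, -10, -9, -7, -3, -2, 0, 2, 3, 7, 9, 10, 12}


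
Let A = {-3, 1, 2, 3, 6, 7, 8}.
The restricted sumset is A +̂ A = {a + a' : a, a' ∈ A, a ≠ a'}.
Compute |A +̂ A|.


Restricted sumset: A +̂ A = {a + a' : a ∈ A, a' ∈ A, a ≠ a'}.
Equivalently, take A + A and drop any sum 2a that is achievable ONLY as a + a for a ∈ A (i.e. sums representable only with equal summands).
Enumerate pairs (a, a') with a < a' (symmetric, so each unordered pair gives one sum; this covers all a ≠ a'):
  -3 + 1 = -2
  -3 + 2 = -1
  -3 + 3 = 0
  -3 + 6 = 3
  -3 + 7 = 4
  -3 + 8 = 5
  1 + 2 = 3
  1 + 3 = 4
  1 + 6 = 7
  1 + 7 = 8
  1 + 8 = 9
  2 + 3 = 5
  2 + 6 = 8
  2 + 7 = 9
  2 + 8 = 10
  3 + 6 = 9
  3 + 7 = 10
  3 + 8 = 11
  6 + 7 = 13
  6 + 8 = 14
  7 + 8 = 15
Collected distinct sums: {-2, -1, 0, 3, 4, 5, 7, 8, 9, 10, 11, 13, 14, 15}
|A +̂ A| = 14
(Reference bound: |A +̂ A| ≥ 2|A| - 3 for |A| ≥ 2, with |A| = 7 giving ≥ 11.)

|A +̂ A| = 14


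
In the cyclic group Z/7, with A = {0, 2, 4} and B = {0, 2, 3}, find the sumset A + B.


Work in Z/7Z: reduce every sum a + b modulo 7.
Enumerate all 9 pairs:
a = 0: 0+0=0, 0+2=2, 0+3=3
a = 2: 2+0=2, 2+2=4, 2+3=5
a = 4: 4+0=4, 4+2=6, 4+3=0
Distinct residues collected: {0, 2, 3, 4, 5, 6}
|A + B| = 6 (out of 7 total residues).

A + B = {0, 2, 3, 4, 5, 6}


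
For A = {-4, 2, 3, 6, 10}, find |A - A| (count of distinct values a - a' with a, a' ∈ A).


A - A = {a - a' : a, a' ∈ A}; |A| = 5.
Bounds: 2|A|-1 ≤ |A - A| ≤ |A|² - |A| + 1, i.e. 9 ≤ |A - A| ≤ 21.
Note: 0 ∈ A - A always (from a - a). The set is symmetric: if d ∈ A - A then -d ∈ A - A.
Enumerate nonzero differences d = a - a' with a > a' (then include -d):
Positive differences: {1, 3, 4, 6, 7, 8, 10, 14}
Full difference set: {0} ∪ (positive diffs) ∪ (negative diffs).
|A - A| = 1 + 2·8 = 17 (matches direct enumeration: 17).

|A - A| = 17


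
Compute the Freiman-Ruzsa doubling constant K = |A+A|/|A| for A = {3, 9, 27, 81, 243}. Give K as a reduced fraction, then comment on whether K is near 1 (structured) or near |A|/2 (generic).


|A| = 5.
Compute A + A by enumerating all 25 pairs.
A + A = {6, 12, 18, 30, 36, 54, 84, 90, 108, 162, 246, 252, 270, 324, 486}, so |A + A| = 15.
K = |A + A| / |A| = 15/5 = 3/1 ≈ 3.0000.
Reference: AP of size 5 gives K = 9/5 ≈ 1.8000; a fully generic set of size 5 gives K ≈ 3.0000.

|A| = 5, |A + A| = 15, K = 15/5 = 3/1.


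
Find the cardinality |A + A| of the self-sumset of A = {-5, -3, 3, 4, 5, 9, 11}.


A + A = {a + a' : a, a' ∈ A}; |A| = 7.
General bounds: 2|A| - 1 ≤ |A + A| ≤ |A|(|A|+1)/2, i.e. 13 ≤ |A + A| ≤ 28.
Lower bound 2|A|-1 is attained iff A is an arithmetic progression.
Enumerate sums a + a' for a ≤ a' (symmetric, so this suffices):
a = -5: -5+-5=-10, -5+-3=-8, -5+3=-2, -5+4=-1, -5+5=0, -5+9=4, -5+11=6
a = -3: -3+-3=-6, -3+3=0, -3+4=1, -3+5=2, -3+9=6, -3+11=8
a = 3: 3+3=6, 3+4=7, 3+5=8, 3+9=12, 3+11=14
a = 4: 4+4=8, 4+5=9, 4+9=13, 4+11=15
a = 5: 5+5=10, 5+9=14, 5+11=16
a = 9: 9+9=18, 9+11=20
a = 11: 11+11=22
Distinct sums: {-10, -8, -6, -2, -1, 0, 1, 2, 4, 6, 7, 8, 9, 10, 12, 13, 14, 15, 16, 18, 20, 22}
|A + A| = 22

|A + A| = 22


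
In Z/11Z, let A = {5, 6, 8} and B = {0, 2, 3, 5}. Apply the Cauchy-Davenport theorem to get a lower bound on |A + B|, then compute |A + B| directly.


Cauchy-Davenport: |A + B| ≥ min(p, |A| + |B| - 1) for A, B nonempty in Z/pZ.
|A| = 3, |B| = 4, p = 11.
CD lower bound = min(11, 3 + 4 - 1) = min(11, 6) = 6.
Compute A + B mod 11 directly:
a = 5: 5+0=5, 5+2=7, 5+3=8, 5+5=10
a = 6: 6+0=6, 6+2=8, 6+3=9, 6+5=0
a = 8: 8+0=8, 8+2=10, 8+3=0, 8+5=2
A + B = {0, 2, 5, 6, 7, 8, 9, 10}, so |A + B| = 8.
Verify: 8 ≥ 6? Yes ✓.

CD lower bound = 6, actual |A + B| = 8.


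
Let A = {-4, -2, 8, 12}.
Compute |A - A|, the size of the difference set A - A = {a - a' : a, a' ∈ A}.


A - A = {a - a' : a, a' ∈ A}; |A| = 4.
Bounds: 2|A|-1 ≤ |A - A| ≤ |A|² - |A| + 1, i.e. 7 ≤ |A - A| ≤ 13.
Note: 0 ∈ A - A always (from a - a). The set is symmetric: if d ∈ A - A then -d ∈ A - A.
Enumerate nonzero differences d = a - a' with a > a' (then include -d):
Positive differences: {2, 4, 10, 12, 14, 16}
Full difference set: {0} ∪ (positive diffs) ∪ (negative diffs).
|A - A| = 1 + 2·6 = 13 (matches direct enumeration: 13).

|A - A| = 13


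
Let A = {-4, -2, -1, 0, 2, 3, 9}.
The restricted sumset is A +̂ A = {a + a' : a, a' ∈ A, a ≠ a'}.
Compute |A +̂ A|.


Restricted sumset: A +̂ A = {a + a' : a ∈ A, a' ∈ A, a ≠ a'}.
Equivalently, take A + A and drop any sum 2a that is achievable ONLY as a + a for a ∈ A (i.e. sums representable only with equal summands).
Enumerate pairs (a, a') with a < a' (symmetric, so each unordered pair gives one sum; this covers all a ≠ a'):
  -4 + -2 = -6
  -4 + -1 = -5
  -4 + 0 = -4
  -4 + 2 = -2
  -4 + 3 = -1
  -4 + 9 = 5
  -2 + -1 = -3
  -2 + 0 = -2
  -2 + 2 = 0
  -2 + 3 = 1
  -2 + 9 = 7
  -1 + 0 = -1
  -1 + 2 = 1
  -1 + 3 = 2
  -1 + 9 = 8
  0 + 2 = 2
  0 + 3 = 3
  0 + 9 = 9
  2 + 3 = 5
  2 + 9 = 11
  3 + 9 = 12
Collected distinct sums: {-6, -5, -4, -3, -2, -1, 0, 1, 2, 3, 5, 7, 8, 9, 11, 12}
|A +̂ A| = 16
(Reference bound: |A +̂ A| ≥ 2|A| - 3 for |A| ≥ 2, with |A| = 7 giving ≥ 11.)

|A +̂ A| = 16


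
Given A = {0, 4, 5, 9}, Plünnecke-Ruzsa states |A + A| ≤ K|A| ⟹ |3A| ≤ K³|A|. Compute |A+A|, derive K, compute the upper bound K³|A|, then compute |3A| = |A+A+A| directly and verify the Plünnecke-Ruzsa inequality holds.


|A| = 4.
Step 1: Compute A + A by enumerating all 16 pairs.
A + A = {0, 4, 5, 8, 9, 10, 13, 14, 18}, so |A + A| = 9.
Step 2: Doubling constant K = |A + A|/|A| = 9/4 = 9/4 ≈ 2.2500.
Step 3: Plünnecke-Ruzsa gives |3A| ≤ K³·|A| = (2.2500)³ · 4 ≈ 45.5625.
Step 4: Compute 3A = A + A + A directly by enumerating all triples (a,b,c) ∈ A³; |3A| = 16.
Step 5: Check 16 ≤ 45.5625? Yes ✓.

K = 9/4, Plünnecke-Ruzsa bound K³|A| ≈ 45.5625, |3A| = 16, inequality holds.


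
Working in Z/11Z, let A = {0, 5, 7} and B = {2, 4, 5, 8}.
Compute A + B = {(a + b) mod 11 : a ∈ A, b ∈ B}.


Work in Z/11Z: reduce every sum a + b modulo 11.
Enumerate all 12 pairs:
a = 0: 0+2=2, 0+4=4, 0+5=5, 0+8=8
a = 5: 5+2=7, 5+4=9, 5+5=10, 5+8=2
a = 7: 7+2=9, 7+4=0, 7+5=1, 7+8=4
Distinct residues collected: {0, 1, 2, 4, 5, 7, 8, 9, 10}
|A + B| = 9 (out of 11 total residues).

A + B = {0, 1, 2, 4, 5, 7, 8, 9, 10}


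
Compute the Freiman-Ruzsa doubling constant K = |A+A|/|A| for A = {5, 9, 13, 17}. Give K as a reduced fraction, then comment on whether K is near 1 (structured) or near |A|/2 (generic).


|A| = 4.
Compute A + A by enumerating all 16 pairs.
A + A = {10, 14, 18, 22, 26, 30, 34}, so |A + A| = 7.
K = |A + A| / |A| = 7/4 (already in lowest terms) ≈ 1.7500.
Reference: AP of size 4 gives K = 7/4 ≈ 1.7500; a fully generic set of size 4 gives K ≈ 2.5000.

|A| = 4, |A + A| = 7, K = 7/4.


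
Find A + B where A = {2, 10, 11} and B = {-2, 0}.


A + B = {a + b : a ∈ A, b ∈ B}.
Enumerate all |A|·|B| = 3·2 = 6 pairs (a, b) and collect distinct sums.
a = 2: 2+-2=0, 2+0=2
a = 10: 10+-2=8, 10+0=10
a = 11: 11+-2=9, 11+0=11
Collecting distinct sums: A + B = {0, 2, 8, 9, 10, 11}
|A + B| = 6

A + B = {0, 2, 8, 9, 10, 11}


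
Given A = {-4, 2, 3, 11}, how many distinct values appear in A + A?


A + A = {a + a' : a, a' ∈ A}; |A| = 4.
General bounds: 2|A| - 1 ≤ |A + A| ≤ |A|(|A|+1)/2, i.e. 7 ≤ |A + A| ≤ 10.
Lower bound 2|A|-1 is attained iff A is an arithmetic progression.
Enumerate sums a + a' for a ≤ a' (symmetric, so this suffices):
a = -4: -4+-4=-8, -4+2=-2, -4+3=-1, -4+11=7
a = 2: 2+2=4, 2+3=5, 2+11=13
a = 3: 3+3=6, 3+11=14
a = 11: 11+11=22
Distinct sums: {-8, -2, -1, 4, 5, 6, 7, 13, 14, 22}
|A + A| = 10

|A + A| = 10


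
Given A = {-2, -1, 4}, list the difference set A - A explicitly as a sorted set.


A - A = {a - a' : a, a' ∈ A}.
Compute a - a' for each ordered pair (a, a'):
a = -2: -2--2=0, -2--1=-1, -2-4=-6
a = -1: -1--2=1, -1--1=0, -1-4=-5
a = 4: 4--2=6, 4--1=5, 4-4=0
Collecting distinct values (and noting 0 appears from a-a):
A - A = {-6, -5, -1, 0, 1, 5, 6}
|A - A| = 7

A - A = {-6, -5, -1, 0, 1, 5, 6}


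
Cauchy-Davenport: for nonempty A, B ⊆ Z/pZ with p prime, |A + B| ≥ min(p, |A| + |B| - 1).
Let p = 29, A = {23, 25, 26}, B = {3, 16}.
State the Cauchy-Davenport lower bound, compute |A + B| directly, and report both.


Cauchy-Davenport: |A + B| ≥ min(p, |A| + |B| - 1) for A, B nonempty in Z/pZ.
|A| = 3, |B| = 2, p = 29.
CD lower bound = min(29, 3 + 2 - 1) = min(29, 4) = 4.
Compute A + B mod 29 directly:
a = 23: 23+3=26, 23+16=10
a = 25: 25+3=28, 25+16=12
a = 26: 26+3=0, 26+16=13
A + B = {0, 10, 12, 13, 26, 28}, so |A + B| = 6.
Verify: 6 ≥ 4? Yes ✓.

CD lower bound = 4, actual |A + B| = 6.


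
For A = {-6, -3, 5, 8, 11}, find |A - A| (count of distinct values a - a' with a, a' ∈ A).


A - A = {a - a' : a, a' ∈ A}; |A| = 5.
Bounds: 2|A|-1 ≤ |A - A| ≤ |A|² - |A| + 1, i.e. 9 ≤ |A - A| ≤ 21.
Note: 0 ∈ A - A always (from a - a). The set is symmetric: if d ∈ A - A then -d ∈ A - A.
Enumerate nonzero differences d = a - a' with a > a' (then include -d):
Positive differences: {3, 6, 8, 11, 14, 17}
Full difference set: {0} ∪ (positive diffs) ∪ (negative diffs).
|A - A| = 1 + 2·6 = 13 (matches direct enumeration: 13).

|A - A| = 13


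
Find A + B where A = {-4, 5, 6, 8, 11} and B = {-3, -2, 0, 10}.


A + B = {a + b : a ∈ A, b ∈ B}.
Enumerate all |A|·|B| = 5·4 = 20 pairs (a, b) and collect distinct sums.
a = -4: -4+-3=-7, -4+-2=-6, -4+0=-4, -4+10=6
a = 5: 5+-3=2, 5+-2=3, 5+0=5, 5+10=15
a = 6: 6+-3=3, 6+-2=4, 6+0=6, 6+10=16
a = 8: 8+-3=5, 8+-2=6, 8+0=8, 8+10=18
a = 11: 11+-3=8, 11+-2=9, 11+0=11, 11+10=21
Collecting distinct sums: A + B = {-7, -6, -4, 2, 3, 4, 5, 6, 8, 9, 11, 15, 16, 18, 21}
|A + B| = 15

A + B = {-7, -6, -4, 2, 3, 4, 5, 6, 8, 9, 11, 15, 16, 18, 21}


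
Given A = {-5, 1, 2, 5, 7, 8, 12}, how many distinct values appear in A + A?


A + A = {a + a' : a, a' ∈ A}; |A| = 7.
General bounds: 2|A| - 1 ≤ |A + A| ≤ |A|(|A|+1)/2, i.e. 13 ≤ |A + A| ≤ 28.
Lower bound 2|A|-1 is attained iff A is an arithmetic progression.
Enumerate sums a + a' for a ≤ a' (symmetric, so this suffices):
a = -5: -5+-5=-10, -5+1=-4, -5+2=-3, -5+5=0, -5+7=2, -5+8=3, -5+12=7
a = 1: 1+1=2, 1+2=3, 1+5=6, 1+7=8, 1+8=9, 1+12=13
a = 2: 2+2=4, 2+5=7, 2+7=9, 2+8=10, 2+12=14
a = 5: 5+5=10, 5+7=12, 5+8=13, 5+12=17
a = 7: 7+7=14, 7+8=15, 7+12=19
a = 8: 8+8=16, 8+12=20
a = 12: 12+12=24
Distinct sums: {-10, -4, -3, 0, 2, 3, 4, 6, 7, 8, 9, 10, 12, 13, 14, 15, 16, 17, 19, 20, 24}
|A + A| = 21

|A + A| = 21


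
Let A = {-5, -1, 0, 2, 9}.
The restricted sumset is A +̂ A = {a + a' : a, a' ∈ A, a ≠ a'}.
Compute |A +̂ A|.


Restricted sumset: A +̂ A = {a + a' : a ∈ A, a' ∈ A, a ≠ a'}.
Equivalently, take A + A and drop any sum 2a that is achievable ONLY as a + a for a ∈ A (i.e. sums representable only with equal summands).
Enumerate pairs (a, a') with a < a' (symmetric, so each unordered pair gives one sum; this covers all a ≠ a'):
  -5 + -1 = -6
  -5 + 0 = -5
  -5 + 2 = -3
  -5 + 9 = 4
  -1 + 0 = -1
  -1 + 2 = 1
  -1 + 9 = 8
  0 + 2 = 2
  0 + 9 = 9
  2 + 9 = 11
Collected distinct sums: {-6, -5, -3, -1, 1, 2, 4, 8, 9, 11}
|A +̂ A| = 10
(Reference bound: |A +̂ A| ≥ 2|A| - 3 for |A| ≥ 2, with |A| = 5 giving ≥ 7.)

|A +̂ A| = 10


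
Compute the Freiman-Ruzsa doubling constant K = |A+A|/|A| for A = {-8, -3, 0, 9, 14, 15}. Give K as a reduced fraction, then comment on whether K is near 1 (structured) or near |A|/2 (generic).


|A| = 6.
Compute A + A by enumerating all 36 pairs.
A + A = {-16, -11, -8, -6, -3, 0, 1, 6, 7, 9, 11, 12, 14, 15, 18, 23, 24, 28, 29, 30}, so |A + A| = 20.
K = |A + A| / |A| = 20/6 = 10/3 ≈ 3.3333.
Reference: AP of size 6 gives K = 11/6 ≈ 1.8333; a fully generic set of size 6 gives K ≈ 3.5000.

|A| = 6, |A + A| = 20, K = 20/6 = 10/3.


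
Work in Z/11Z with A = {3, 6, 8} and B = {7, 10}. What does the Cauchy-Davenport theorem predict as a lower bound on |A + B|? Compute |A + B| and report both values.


Cauchy-Davenport: |A + B| ≥ min(p, |A| + |B| - 1) for A, B nonempty in Z/pZ.
|A| = 3, |B| = 2, p = 11.
CD lower bound = min(11, 3 + 2 - 1) = min(11, 4) = 4.
Compute A + B mod 11 directly:
a = 3: 3+7=10, 3+10=2
a = 6: 6+7=2, 6+10=5
a = 8: 8+7=4, 8+10=7
A + B = {2, 4, 5, 7, 10}, so |A + B| = 5.
Verify: 5 ≥ 4? Yes ✓.

CD lower bound = 4, actual |A + B| = 5.


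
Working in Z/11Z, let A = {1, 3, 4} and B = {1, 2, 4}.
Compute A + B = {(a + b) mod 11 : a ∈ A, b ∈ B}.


Work in Z/11Z: reduce every sum a + b modulo 11.
Enumerate all 9 pairs:
a = 1: 1+1=2, 1+2=3, 1+4=5
a = 3: 3+1=4, 3+2=5, 3+4=7
a = 4: 4+1=5, 4+2=6, 4+4=8
Distinct residues collected: {2, 3, 4, 5, 6, 7, 8}
|A + B| = 7 (out of 11 total residues).

A + B = {2, 3, 4, 5, 6, 7, 8}


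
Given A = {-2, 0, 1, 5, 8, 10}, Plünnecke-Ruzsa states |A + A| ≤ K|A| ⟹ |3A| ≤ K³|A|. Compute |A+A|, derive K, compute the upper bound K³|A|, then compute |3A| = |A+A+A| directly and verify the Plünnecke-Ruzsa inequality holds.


|A| = 6.
Step 1: Compute A + A by enumerating all 36 pairs.
A + A = {-4, -2, -1, 0, 1, 2, 3, 5, 6, 8, 9, 10, 11, 13, 15, 16, 18, 20}, so |A + A| = 18.
Step 2: Doubling constant K = |A + A|/|A| = 18/6 = 18/6 ≈ 3.0000.
Step 3: Plünnecke-Ruzsa gives |3A| ≤ K³·|A| = (3.0000)³ · 6 ≈ 162.0000.
Step 4: Compute 3A = A + A + A directly by enumerating all triples (a,b,c) ∈ A³; |3A| = 33.
Step 5: Check 33 ≤ 162.0000? Yes ✓.

K = 18/6, Plünnecke-Ruzsa bound K³|A| ≈ 162.0000, |3A| = 33, inequality holds.


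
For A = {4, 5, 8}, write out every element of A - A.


A - A = {a - a' : a, a' ∈ A}.
Compute a - a' for each ordered pair (a, a'):
a = 4: 4-4=0, 4-5=-1, 4-8=-4
a = 5: 5-4=1, 5-5=0, 5-8=-3
a = 8: 8-4=4, 8-5=3, 8-8=0
Collecting distinct values (and noting 0 appears from a-a):
A - A = {-4, -3, -1, 0, 1, 3, 4}
|A - A| = 7

A - A = {-4, -3, -1, 0, 1, 3, 4}


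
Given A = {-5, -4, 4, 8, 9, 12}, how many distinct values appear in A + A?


A + A = {a + a' : a, a' ∈ A}; |A| = 6.
General bounds: 2|A| - 1 ≤ |A + A| ≤ |A|(|A|+1)/2, i.e. 11 ≤ |A + A| ≤ 21.
Lower bound 2|A|-1 is attained iff A is an arithmetic progression.
Enumerate sums a + a' for a ≤ a' (symmetric, so this suffices):
a = -5: -5+-5=-10, -5+-4=-9, -5+4=-1, -5+8=3, -5+9=4, -5+12=7
a = -4: -4+-4=-8, -4+4=0, -4+8=4, -4+9=5, -4+12=8
a = 4: 4+4=8, 4+8=12, 4+9=13, 4+12=16
a = 8: 8+8=16, 8+9=17, 8+12=20
a = 9: 9+9=18, 9+12=21
a = 12: 12+12=24
Distinct sums: {-10, -9, -8, -1, 0, 3, 4, 5, 7, 8, 12, 13, 16, 17, 18, 20, 21, 24}
|A + A| = 18

|A + A| = 18


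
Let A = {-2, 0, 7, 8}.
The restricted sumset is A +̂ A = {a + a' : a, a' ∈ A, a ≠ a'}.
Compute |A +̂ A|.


Restricted sumset: A +̂ A = {a + a' : a ∈ A, a' ∈ A, a ≠ a'}.
Equivalently, take A + A and drop any sum 2a that is achievable ONLY as a + a for a ∈ A (i.e. sums representable only with equal summands).
Enumerate pairs (a, a') with a < a' (symmetric, so each unordered pair gives one sum; this covers all a ≠ a'):
  -2 + 0 = -2
  -2 + 7 = 5
  -2 + 8 = 6
  0 + 7 = 7
  0 + 8 = 8
  7 + 8 = 15
Collected distinct sums: {-2, 5, 6, 7, 8, 15}
|A +̂ A| = 6
(Reference bound: |A +̂ A| ≥ 2|A| - 3 for |A| ≥ 2, with |A| = 4 giving ≥ 5.)

|A +̂ A| = 6


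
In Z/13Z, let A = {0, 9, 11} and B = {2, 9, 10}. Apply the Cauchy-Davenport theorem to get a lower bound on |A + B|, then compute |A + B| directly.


Cauchy-Davenport: |A + B| ≥ min(p, |A| + |B| - 1) for A, B nonempty in Z/pZ.
|A| = 3, |B| = 3, p = 13.
CD lower bound = min(13, 3 + 3 - 1) = min(13, 5) = 5.
Compute A + B mod 13 directly:
a = 0: 0+2=2, 0+9=9, 0+10=10
a = 9: 9+2=11, 9+9=5, 9+10=6
a = 11: 11+2=0, 11+9=7, 11+10=8
A + B = {0, 2, 5, 6, 7, 8, 9, 10, 11}, so |A + B| = 9.
Verify: 9 ≥ 5? Yes ✓.

CD lower bound = 5, actual |A + B| = 9.


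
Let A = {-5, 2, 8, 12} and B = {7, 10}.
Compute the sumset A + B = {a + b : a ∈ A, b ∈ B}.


A + B = {a + b : a ∈ A, b ∈ B}.
Enumerate all |A|·|B| = 4·2 = 8 pairs (a, b) and collect distinct sums.
a = -5: -5+7=2, -5+10=5
a = 2: 2+7=9, 2+10=12
a = 8: 8+7=15, 8+10=18
a = 12: 12+7=19, 12+10=22
Collecting distinct sums: A + B = {2, 5, 9, 12, 15, 18, 19, 22}
|A + B| = 8

A + B = {2, 5, 9, 12, 15, 18, 19, 22}


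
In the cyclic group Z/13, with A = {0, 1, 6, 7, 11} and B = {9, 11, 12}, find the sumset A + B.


Work in Z/13Z: reduce every sum a + b modulo 13.
Enumerate all 15 pairs:
a = 0: 0+9=9, 0+11=11, 0+12=12
a = 1: 1+9=10, 1+11=12, 1+12=0
a = 6: 6+9=2, 6+11=4, 6+12=5
a = 7: 7+9=3, 7+11=5, 7+12=6
a = 11: 11+9=7, 11+11=9, 11+12=10
Distinct residues collected: {0, 2, 3, 4, 5, 6, 7, 9, 10, 11, 12}
|A + B| = 11 (out of 13 total residues).

A + B = {0, 2, 3, 4, 5, 6, 7, 9, 10, 11, 12}


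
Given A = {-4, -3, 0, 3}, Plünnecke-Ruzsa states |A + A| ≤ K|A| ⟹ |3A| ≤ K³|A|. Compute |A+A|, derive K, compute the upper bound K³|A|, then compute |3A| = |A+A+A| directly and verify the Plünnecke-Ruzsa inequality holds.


|A| = 4.
Step 1: Compute A + A by enumerating all 16 pairs.
A + A = {-8, -7, -6, -4, -3, -1, 0, 3, 6}, so |A + A| = 9.
Step 2: Doubling constant K = |A + A|/|A| = 9/4 = 9/4 ≈ 2.2500.
Step 3: Plünnecke-Ruzsa gives |3A| ≤ K³·|A| = (2.2500)³ · 4 ≈ 45.5625.
Step 4: Compute 3A = A + A + A directly by enumerating all triples (a,b,c) ∈ A³; |3A| = 16.
Step 5: Check 16 ≤ 45.5625? Yes ✓.

K = 9/4, Plünnecke-Ruzsa bound K³|A| ≈ 45.5625, |3A| = 16, inequality holds.


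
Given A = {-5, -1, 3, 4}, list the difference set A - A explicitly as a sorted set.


A - A = {a - a' : a, a' ∈ A}.
Compute a - a' for each ordered pair (a, a'):
a = -5: -5--5=0, -5--1=-4, -5-3=-8, -5-4=-9
a = -1: -1--5=4, -1--1=0, -1-3=-4, -1-4=-5
a = 3: 3--5=8, 3--1=4, 3-3=0, 3-4=-1
a = 4: 4--5=9, 4--1=5, 4-3=1, 4-4=0
Collecting distinct values (and noting 0 appears from a-a):
A - A = {-9, -8, -5, -4, -1, 0, 1, 4, 5, 8, 9}
|A - A| = 11

A - A = {-9, -8, -5, -4, -1, 0, 1, 4, 5, 8, 9}


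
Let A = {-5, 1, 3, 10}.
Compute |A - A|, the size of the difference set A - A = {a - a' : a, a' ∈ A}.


A - A = {a - a' : a, a' ∈ A}; |A| = 4.
Bounds: 2|A|-1 ≤ |A - A| ≤ |A|² - |A| + 1, i.e. 7 ≤ |A - A| ≤ 13.
Note: 0 ∈ A - A always (from a - a). The set is symmetric: if d ∈ A - A then -d ∈ A - A.
Enumerate nonzero differences d = a - a' with a > a' (then include -d):
Positive differences: {2, 6, 7, 8, 9, 15}
Full difference set: {0} ∪ (positive diffs) ∪ (negative diffs).
|A - A| = 1 + 2·6 = 13 (matches direct enumeration: 13).

|A - A| = 13


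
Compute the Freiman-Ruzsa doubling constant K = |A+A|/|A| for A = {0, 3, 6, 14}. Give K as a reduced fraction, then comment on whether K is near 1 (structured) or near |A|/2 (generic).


|A| = 4.
Compute A + A by enumerating all 16 pairs.
A + A = {0, 3, 6, 9, 12, 14, 17, 20, 28}, so |A + A| = 9.
K = |A + A| / |A| = 9/4 (already in lowest terms) ≈ 2.2500.
Reference: AP of size 4 gives K = 7/4 ≈ 1.7500; a fully generic set of size 4 gives K ≈ 2.5000.

|A| = 4, |A + A| = 9, K = 9/4.


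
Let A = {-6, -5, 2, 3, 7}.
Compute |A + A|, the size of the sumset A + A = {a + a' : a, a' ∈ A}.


A + A = {a + a' : a, a' ∈ A}; |A| = 5.
General bounds: 2|A| - 1 ≤ |A + A| ≤ |A|(|A|+1)/2, i.e. 9 ≤ |A + A| ≤ 15.
Lower bound 2|A|-1 is attained iff A is an arithmetic progression.
Enumerate sums a + a' for a ≤ a' (symmetric, so this suffices):
a = -6: -6+-6=-12, -6+-5=-11, -6+2=-4, -6+3=-3, -6+7=1
a = -5: -5+-5=-10, -5+2=-3, -5+3=-2, -5+7=2
a = 2: 2+2=4, 2+3=5, 2+7=9
a = 3: 3+3=6, 3+7=10
a = 7: 7+7=14
Distinct sums: {-12, -11, -10, -4, -3, -2, 1, 2, 4, 5, 6, 9, 10, 14}
|A + A| = 14

|A + A| = 14


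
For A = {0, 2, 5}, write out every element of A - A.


A - A = {a - a' : a, a' ∈ A}.
Compute a - a' for each ordered pair (a, a'):
a = 0: 0-0=0, 0-2=-2, 0-5=-5
a = 2: 2-0=2, 2-2=0, 2-5=-3
a = 5: 5-0=5, 5-2=3, 5-5=0
Collecting distinct values (and noting 0 appears from a-a):
A - A = {-5, -3, -2, 0, 2, 3, 5}
|A - A| = 7

A - A = {-5, -3, -2, 0, 2, 3, 5}


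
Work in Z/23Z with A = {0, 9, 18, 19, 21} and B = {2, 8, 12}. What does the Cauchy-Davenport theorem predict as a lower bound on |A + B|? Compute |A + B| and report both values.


Cauchy-Davenport: |A + B| ≥ min(p, |A| + |B| - 1) for A, B nonempty in Z/pZ.
|A| = 5, |B| = 3, p = 23.
CD lower bound = min(23, 5 + 3 - 1) = min(23, 7) = 7.
Compute A + B mod 23 directly:
a = 0: 0+2=2, 0+8=8, 0+12=12
a = 9: 9+2=11, 9+8=17, 9+12=21
a = 18: 18+2=20, 18+8=3, 18+12=7
a = 19: 19+2=21, 19+8=4, 19+12=8
a = 21: 21+2=0, 21+8=6, 21+12=10
A + B = {0, 2, 3, 4, 6, 7, 8, 10, 11, 12, 17, 20, 21}, so |A + B| = 13.
Verify: 13 ≥ 7? Yes ✓.

CD lower bound = 7, actual |A + B| = 13.
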